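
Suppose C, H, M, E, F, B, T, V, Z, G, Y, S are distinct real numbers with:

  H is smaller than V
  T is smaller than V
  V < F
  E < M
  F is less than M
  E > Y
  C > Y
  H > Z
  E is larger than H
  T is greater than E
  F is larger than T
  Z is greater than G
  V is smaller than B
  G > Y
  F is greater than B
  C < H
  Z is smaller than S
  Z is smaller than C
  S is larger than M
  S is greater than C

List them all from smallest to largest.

Y < G < Z < C < H < E < T < V < B < F < M < S

Each adjacent pair is fixed by a given relation: Y < G; G < Z; Z < C; C < H; H < E; E < T; T < V; V < B; B < F; F < M; M < S. Chaining them end to end gives the full order.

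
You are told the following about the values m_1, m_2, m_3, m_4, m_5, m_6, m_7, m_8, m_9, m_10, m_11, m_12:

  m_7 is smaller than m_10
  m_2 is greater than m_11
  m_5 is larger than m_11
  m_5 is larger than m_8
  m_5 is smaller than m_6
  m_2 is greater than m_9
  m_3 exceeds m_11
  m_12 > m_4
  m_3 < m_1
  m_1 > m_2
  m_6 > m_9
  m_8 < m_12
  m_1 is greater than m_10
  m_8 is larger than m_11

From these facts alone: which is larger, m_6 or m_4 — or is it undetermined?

Following every chain through m_4: above m_4 we get m_12.
m_6 is not reached, and no chain runs the other way from m_6 to m_4.
So the given relations leave the order of m_4 and m_6 undetermined.

undetermined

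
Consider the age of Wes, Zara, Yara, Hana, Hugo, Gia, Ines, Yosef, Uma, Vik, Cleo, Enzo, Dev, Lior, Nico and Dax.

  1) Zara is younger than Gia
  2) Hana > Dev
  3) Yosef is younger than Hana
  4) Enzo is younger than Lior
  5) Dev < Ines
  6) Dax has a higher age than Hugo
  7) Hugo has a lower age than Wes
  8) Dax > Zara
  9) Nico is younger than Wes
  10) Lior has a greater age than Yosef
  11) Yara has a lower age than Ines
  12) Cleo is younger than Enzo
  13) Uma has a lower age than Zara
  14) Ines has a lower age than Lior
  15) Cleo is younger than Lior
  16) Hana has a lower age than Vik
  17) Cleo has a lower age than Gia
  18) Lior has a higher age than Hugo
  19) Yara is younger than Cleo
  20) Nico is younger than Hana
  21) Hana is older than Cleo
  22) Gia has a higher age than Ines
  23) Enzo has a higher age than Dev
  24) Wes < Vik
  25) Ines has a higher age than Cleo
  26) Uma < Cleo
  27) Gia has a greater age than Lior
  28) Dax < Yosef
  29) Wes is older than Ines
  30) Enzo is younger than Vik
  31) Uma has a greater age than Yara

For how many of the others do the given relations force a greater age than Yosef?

4

Directly above Yosef: Lior, Hana.
One step further: Gia, Vik (4 so far).
No other element is forced above Yosef by the given relations, so the count is 4.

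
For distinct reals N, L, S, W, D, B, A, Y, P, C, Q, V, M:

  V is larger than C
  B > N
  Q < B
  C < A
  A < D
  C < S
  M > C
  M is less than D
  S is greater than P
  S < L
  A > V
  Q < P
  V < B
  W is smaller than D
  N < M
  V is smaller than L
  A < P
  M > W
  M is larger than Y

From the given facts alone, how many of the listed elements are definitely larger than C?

Directly above C: V, A, M, S.
One step further: B, P, D, L (8 so far).
Nothing else is reachable above C; 8 in all.

8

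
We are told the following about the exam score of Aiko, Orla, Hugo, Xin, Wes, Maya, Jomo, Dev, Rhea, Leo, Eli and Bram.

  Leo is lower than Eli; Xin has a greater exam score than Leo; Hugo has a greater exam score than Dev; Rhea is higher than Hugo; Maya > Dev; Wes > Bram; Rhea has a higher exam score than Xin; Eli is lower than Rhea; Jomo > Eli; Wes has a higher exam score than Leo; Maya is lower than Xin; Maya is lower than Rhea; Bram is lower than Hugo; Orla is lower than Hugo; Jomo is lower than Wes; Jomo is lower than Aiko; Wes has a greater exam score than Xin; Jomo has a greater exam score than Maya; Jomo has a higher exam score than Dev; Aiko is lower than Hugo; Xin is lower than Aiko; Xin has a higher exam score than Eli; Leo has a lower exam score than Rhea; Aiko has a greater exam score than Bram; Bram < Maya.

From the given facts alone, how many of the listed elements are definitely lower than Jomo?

The elements the relations force below Jomo are Dev, Bram, Leo, Maya, Eli — no chain reaches any other.
That is 5.

5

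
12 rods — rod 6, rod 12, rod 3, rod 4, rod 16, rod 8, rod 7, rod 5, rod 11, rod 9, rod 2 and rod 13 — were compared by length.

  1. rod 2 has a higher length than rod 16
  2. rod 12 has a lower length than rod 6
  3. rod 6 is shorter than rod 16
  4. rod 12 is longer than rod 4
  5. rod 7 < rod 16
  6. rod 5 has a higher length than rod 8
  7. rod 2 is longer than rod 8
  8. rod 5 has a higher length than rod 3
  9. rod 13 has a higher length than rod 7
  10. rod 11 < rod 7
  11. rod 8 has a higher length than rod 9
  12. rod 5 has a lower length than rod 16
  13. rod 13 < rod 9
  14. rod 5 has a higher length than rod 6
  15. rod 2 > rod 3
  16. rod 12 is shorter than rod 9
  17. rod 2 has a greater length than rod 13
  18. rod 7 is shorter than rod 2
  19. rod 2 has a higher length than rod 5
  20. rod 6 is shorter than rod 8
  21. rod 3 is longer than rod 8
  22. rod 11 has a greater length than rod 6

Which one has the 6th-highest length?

rod 9

Chaining the given pairs: rod 4 < rod 12 < rod 6 < rod 11 < rod 7 < rod 13 < rod 9 < rod 8 < rod 3 < rod 5 < rod 16 < rod 2.
Counting 6 from the largest end gives rod 9.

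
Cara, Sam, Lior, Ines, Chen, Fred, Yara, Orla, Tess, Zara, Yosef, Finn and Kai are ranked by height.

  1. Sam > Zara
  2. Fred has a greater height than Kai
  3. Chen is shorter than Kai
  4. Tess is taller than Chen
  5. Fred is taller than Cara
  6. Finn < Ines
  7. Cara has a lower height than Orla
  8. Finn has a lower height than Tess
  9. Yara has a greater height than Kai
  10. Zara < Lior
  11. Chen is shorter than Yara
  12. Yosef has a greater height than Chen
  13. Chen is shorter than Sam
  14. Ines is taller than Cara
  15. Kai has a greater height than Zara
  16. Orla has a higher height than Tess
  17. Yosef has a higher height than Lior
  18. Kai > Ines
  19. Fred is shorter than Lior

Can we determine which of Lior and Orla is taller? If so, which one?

undetermined

Following every chain through Orla: below Orla we get Chen, Cara, Finn, Tess.
Lior is not reached, and no chain runs the other way from Lior to Orla.
So the given relations leave the order of Orla and Lior undetermined.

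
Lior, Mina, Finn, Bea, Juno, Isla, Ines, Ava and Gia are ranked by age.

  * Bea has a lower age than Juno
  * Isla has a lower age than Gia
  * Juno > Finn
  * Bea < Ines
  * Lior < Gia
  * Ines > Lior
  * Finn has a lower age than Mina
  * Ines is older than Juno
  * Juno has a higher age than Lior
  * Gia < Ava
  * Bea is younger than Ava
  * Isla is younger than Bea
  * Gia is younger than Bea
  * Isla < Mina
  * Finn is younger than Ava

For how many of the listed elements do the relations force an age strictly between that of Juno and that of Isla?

Chaining upward from Isla reaches: Mina, Gia, Bea, Ines, Ava.
Chaining downward from Juno reaches: Finn, Lior, Gia, Bea.
Strictly between Isla and Juno are those in both lists: Gia, Bea — 2 elements.

2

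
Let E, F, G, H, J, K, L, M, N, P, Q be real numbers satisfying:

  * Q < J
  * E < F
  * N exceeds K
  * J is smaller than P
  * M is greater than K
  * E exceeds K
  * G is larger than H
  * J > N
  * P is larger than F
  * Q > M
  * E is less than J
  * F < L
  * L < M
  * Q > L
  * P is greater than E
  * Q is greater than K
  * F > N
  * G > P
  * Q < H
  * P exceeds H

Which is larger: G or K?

Link the given pairs in sequence: K < E; E < F; F < L; L < M; M < Q; Q < J; J < P; P < G.
Chaining these gives K < E < F < L < M < Q < J < P < G.
So K < G; G is the larger of the two.

G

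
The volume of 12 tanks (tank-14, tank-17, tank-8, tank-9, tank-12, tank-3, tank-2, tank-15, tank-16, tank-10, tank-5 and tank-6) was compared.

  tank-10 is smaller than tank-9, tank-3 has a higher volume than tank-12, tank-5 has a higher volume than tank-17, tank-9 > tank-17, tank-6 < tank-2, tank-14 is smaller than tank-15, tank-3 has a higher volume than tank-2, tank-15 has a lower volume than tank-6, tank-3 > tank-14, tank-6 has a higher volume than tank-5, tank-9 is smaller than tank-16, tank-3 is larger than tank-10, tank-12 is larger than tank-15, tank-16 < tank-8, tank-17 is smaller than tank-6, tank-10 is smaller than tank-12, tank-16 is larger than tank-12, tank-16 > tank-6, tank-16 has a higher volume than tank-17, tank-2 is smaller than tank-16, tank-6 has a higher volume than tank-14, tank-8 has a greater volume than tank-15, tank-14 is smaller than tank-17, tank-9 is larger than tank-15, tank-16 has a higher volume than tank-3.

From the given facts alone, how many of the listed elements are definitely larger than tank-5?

5

Directly above tank-5: tank-6.
One step further: tank-2, tank-16 (3 so far).
One step further: tank-3, tank-8 (5 so far).
Nothing else is reachable above tank-5; 5 in all.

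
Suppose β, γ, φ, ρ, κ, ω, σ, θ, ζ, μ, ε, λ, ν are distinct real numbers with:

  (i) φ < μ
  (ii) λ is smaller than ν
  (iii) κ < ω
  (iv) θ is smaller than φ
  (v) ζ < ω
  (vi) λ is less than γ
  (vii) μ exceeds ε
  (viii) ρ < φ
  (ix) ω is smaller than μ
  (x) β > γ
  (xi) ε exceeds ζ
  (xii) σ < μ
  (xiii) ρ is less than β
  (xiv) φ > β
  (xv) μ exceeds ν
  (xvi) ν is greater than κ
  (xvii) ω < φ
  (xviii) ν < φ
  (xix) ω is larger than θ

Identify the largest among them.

μ

λ is not greatest since λ < γ; θ is not greatest since θ < ω; κ is not greatest since κ < ν; σ is not greatest since σ < μ; ζ is not greatest since ζ < ω; γ is not greatest since γ < β; ω is not greatest since ω < μ; ε is not greatest since ε < μ; ρ is not greatest since ρ < β; β is not greatest since β < φ; ν is not greatest since ν < μ; φ is not greatest since φ < μ.
Only μ has nothing above it, so μ is the largest.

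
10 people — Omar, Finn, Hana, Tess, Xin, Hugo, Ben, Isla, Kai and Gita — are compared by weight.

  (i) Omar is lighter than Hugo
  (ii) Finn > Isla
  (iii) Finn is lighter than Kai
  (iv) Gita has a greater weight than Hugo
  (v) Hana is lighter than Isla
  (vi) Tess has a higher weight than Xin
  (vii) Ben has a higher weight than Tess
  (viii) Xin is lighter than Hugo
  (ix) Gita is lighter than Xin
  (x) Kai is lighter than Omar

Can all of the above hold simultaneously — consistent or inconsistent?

We have Xin < Hugo stated directly, yet also Hugo < Gita < Xin by chaining the others — so Hugo < Xin. Contradiction.

inconsistent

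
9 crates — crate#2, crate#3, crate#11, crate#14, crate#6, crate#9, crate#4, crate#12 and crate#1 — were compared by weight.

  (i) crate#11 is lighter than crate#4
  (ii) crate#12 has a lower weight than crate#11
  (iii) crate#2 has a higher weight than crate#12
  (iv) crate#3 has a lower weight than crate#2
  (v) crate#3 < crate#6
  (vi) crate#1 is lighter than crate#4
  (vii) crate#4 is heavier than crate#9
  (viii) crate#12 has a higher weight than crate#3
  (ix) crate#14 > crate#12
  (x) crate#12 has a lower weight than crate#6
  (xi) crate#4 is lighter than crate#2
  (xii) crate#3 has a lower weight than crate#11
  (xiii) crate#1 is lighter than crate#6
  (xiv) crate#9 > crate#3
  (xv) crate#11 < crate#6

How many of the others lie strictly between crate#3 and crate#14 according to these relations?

1

Chaining upward from crate#3 reaches: crate#9, crate#12, crate#11, crate#6, crate#4, crate#2.
Chaining downward from crate#14 reaches: crate#12.
Strictly between crate#3 and crate#14 are those in both lists: crate#12 — 1 element.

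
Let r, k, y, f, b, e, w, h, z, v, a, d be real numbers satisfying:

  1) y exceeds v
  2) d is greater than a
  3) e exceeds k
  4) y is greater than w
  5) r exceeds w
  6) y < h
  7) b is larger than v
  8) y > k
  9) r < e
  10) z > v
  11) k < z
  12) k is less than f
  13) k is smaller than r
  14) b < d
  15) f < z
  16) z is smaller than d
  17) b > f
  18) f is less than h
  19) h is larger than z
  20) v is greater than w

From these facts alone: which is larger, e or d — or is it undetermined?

Following every chain through d: below d we get k, w, v, f, z, b, a.
e is not reached, and no chain runs the other way from e to d.
So the given relations leave the order of d and e undetermined.

undetermined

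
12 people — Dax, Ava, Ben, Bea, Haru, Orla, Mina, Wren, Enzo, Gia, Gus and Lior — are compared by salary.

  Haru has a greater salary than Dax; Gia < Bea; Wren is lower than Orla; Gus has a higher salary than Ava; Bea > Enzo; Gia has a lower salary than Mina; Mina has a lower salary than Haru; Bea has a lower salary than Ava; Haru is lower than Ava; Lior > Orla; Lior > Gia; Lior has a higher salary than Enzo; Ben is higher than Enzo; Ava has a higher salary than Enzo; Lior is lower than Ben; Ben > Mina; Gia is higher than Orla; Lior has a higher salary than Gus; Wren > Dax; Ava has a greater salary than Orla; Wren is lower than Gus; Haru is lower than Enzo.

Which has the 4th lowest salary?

Gia

Chaining the given pairs: Dax < Wren < Orla < Gia < Mina < Haru < Enzo < Bea < Ava < Gus < Lior < Ben.
Counting 4 from the smallest end gives Gia.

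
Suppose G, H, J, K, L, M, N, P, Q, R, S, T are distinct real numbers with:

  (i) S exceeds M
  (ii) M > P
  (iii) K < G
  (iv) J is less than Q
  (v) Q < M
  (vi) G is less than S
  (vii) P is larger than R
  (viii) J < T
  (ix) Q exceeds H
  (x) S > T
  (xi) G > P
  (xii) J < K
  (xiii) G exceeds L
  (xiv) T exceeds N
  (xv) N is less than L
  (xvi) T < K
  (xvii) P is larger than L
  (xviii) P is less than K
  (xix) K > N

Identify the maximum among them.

Chaining downward from S: directly below it, T, M, G; then N, J, L, Q, P, K; then R, H.
That covers every other element, and nothing is given above S, so S is the maximum.

S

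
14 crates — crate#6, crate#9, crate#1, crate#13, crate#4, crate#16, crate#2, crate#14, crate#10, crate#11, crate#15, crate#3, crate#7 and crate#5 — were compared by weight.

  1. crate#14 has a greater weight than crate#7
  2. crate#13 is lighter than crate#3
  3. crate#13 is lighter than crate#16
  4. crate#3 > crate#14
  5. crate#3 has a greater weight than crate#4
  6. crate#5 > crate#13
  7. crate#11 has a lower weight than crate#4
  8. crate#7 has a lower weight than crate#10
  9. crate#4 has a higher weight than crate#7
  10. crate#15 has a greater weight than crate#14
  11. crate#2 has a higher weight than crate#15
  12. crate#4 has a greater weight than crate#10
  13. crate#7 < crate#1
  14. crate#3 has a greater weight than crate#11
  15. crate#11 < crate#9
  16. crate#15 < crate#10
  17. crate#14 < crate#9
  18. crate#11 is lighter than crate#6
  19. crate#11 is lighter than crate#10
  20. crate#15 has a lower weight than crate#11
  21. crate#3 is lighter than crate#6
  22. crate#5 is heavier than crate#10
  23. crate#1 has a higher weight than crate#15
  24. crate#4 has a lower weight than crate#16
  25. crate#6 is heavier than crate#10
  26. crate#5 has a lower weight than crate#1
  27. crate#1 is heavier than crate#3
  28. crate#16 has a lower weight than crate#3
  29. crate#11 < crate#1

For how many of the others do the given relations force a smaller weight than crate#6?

Directly below crate#6: crate#11, crate#10, crate#3.
One step further: crate#7, crate#14, crate#15, crate#13, crate#4, crate#16 (9 so far).
No other element is forced below crate#6 by the given relations, so the count is 9.

9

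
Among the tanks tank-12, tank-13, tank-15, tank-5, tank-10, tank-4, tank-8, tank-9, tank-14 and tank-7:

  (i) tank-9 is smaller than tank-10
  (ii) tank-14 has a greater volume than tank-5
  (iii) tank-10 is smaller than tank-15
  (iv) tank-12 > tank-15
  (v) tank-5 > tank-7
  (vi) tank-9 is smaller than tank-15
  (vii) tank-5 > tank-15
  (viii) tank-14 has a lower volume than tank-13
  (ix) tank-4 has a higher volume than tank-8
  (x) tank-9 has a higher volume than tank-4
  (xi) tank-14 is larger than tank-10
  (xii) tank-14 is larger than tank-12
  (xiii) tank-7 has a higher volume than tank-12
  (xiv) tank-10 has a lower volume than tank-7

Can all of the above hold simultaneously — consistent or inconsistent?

Every relation is compatible with tank-8 < tank-4 < tank-9 < tank-10 < tank-15 < tank-12 < tank-7 < tank-5 < tank-14 < tank-13; the set is consistent.

consistent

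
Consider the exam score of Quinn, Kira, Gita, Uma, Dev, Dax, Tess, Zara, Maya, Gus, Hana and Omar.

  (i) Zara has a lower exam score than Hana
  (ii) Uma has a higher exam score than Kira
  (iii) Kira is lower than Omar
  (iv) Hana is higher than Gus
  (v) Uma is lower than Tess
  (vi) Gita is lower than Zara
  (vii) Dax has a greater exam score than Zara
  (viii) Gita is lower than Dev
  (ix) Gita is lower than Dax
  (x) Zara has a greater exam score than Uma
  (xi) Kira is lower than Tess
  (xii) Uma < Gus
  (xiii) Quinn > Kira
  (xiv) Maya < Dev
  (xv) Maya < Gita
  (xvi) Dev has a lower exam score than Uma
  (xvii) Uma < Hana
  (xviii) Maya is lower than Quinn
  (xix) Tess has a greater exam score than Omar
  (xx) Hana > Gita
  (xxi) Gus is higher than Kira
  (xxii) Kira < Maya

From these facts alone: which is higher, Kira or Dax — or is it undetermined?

Dax

Kira < Maya and Maya < Dev give Kira < Dev.
Then Dev < Uma extends the chain to Uma.
With Uma < Zara: Kira < Maya < Dev < Uma < Zara.
Then Zara < Dax extends the chain to Dax.
So Dax is higher.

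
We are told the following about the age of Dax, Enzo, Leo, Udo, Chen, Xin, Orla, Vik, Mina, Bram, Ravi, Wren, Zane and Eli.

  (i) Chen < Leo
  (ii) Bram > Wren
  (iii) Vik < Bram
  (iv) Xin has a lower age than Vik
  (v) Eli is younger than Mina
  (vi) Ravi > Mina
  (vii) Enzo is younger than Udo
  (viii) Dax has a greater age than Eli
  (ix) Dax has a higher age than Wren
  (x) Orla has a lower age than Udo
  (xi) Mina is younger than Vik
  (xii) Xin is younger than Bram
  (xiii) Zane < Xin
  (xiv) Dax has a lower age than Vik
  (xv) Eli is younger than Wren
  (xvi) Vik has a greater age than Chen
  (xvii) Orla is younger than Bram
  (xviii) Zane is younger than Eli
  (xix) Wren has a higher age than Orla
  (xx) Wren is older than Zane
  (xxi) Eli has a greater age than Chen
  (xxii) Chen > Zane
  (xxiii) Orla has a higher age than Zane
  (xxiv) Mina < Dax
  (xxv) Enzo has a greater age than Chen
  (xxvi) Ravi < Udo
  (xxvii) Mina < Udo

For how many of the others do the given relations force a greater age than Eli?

From Eli the given relations immediately reach Mina, Wren, Dax.
From those, Ravi, Udo, Vik, Bram — 7 in total.
No other element is forced above Eli by the given relations, so the count is 7.

7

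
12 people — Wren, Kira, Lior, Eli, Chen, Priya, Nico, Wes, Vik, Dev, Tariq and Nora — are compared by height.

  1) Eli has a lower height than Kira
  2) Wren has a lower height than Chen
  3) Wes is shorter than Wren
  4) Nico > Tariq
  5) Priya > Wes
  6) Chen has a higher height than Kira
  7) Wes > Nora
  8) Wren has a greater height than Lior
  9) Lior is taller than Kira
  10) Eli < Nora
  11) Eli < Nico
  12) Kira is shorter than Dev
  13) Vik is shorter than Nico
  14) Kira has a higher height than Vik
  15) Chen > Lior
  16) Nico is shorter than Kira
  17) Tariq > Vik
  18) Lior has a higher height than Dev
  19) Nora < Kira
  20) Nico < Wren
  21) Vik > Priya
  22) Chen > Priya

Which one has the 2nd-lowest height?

Nora

Chaining the given pairs: Eli < Nora < Wes < Priya < Vik < Tariq < Nico < Kira < Dev < Lior < Wren < Chen.
The 2nd smallest is Nora.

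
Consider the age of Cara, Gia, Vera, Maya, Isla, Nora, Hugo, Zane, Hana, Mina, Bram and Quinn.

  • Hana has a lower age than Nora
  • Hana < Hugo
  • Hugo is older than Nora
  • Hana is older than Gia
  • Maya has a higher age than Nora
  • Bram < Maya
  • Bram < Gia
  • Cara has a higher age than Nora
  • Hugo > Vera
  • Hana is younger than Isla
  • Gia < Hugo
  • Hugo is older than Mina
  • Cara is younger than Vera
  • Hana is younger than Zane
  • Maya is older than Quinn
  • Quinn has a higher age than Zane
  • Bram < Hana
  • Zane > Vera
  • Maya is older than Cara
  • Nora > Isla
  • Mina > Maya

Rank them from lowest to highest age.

Bram < Gia < Hana < Isla < Nora < Cara < Vera < Zane < Quinn < Maya < Mina < Hugo

Nothing is placed below Bram, so it is least; from there Bram < Gia; Gia < Hana; Hana < Isla; Isla < Nora; Nora < Cara; Cara < Vera; Vera < Zane; Zane < Quinn; Quinn < Maya; Maya < Mina; Mina < Hugo, each given directly.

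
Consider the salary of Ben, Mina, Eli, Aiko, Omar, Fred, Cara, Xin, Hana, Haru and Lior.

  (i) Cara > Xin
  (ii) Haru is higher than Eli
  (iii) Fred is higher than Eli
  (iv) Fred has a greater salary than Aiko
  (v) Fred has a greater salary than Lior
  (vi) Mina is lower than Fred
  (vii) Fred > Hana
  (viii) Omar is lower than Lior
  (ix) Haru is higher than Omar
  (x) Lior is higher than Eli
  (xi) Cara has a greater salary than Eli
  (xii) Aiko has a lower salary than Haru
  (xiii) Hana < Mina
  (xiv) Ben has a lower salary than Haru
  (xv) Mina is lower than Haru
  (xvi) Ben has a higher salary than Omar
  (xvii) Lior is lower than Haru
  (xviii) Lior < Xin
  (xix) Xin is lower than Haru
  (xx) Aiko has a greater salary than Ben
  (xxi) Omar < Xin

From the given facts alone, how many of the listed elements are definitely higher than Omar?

The elements the relations force above Omar are Ben, Aiko, Lior, Xin, Fred, Haru, Cara — no chain reaches any other.
That is 7.

7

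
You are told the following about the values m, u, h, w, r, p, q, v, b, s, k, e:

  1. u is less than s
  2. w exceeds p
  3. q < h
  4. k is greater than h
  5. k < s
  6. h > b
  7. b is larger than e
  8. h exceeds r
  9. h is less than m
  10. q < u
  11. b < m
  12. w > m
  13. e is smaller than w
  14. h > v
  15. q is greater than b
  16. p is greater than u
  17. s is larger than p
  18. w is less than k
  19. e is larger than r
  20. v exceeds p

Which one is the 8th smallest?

h

The consecutive relations fix a unique order: r < e < b < q < u < p < v < h < m < w < k < s.
The 8th smallest is h.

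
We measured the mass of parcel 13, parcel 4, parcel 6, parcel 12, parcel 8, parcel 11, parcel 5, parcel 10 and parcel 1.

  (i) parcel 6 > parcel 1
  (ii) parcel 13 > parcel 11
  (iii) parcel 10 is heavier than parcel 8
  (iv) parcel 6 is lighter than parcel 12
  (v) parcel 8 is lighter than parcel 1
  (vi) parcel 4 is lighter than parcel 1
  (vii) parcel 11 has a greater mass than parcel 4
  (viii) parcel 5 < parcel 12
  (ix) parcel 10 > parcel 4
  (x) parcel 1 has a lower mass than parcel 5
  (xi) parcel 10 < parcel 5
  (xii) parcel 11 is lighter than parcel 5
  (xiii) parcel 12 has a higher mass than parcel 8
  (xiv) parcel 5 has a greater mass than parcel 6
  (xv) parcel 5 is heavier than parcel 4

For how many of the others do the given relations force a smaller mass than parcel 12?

From parcel 12 the given relations immediately reach parcel 8, parcel 6, parcel 5.
From those, parcel 4, parcel 11, parcel 10, parcel 1 — 7 in total.
Nothing else is reachable below parcel 12; 7 in all.

7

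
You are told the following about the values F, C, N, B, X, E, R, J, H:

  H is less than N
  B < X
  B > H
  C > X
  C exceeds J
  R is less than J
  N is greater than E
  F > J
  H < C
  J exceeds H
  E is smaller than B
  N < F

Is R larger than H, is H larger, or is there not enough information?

Following every chain through R: above R we get J, F, C.
H is not reached, and no chain runs the other way from H to R.
So the given relations leave the order of R and H undetermined.

undetermined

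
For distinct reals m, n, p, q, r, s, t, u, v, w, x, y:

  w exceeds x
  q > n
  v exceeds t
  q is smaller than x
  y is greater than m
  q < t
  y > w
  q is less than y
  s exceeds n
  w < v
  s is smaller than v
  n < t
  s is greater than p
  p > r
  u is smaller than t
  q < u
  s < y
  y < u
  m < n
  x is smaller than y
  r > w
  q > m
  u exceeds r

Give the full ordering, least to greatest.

The consecutive links are each given: m < n; n < q; q < x; x < w; w < r; r < p; p < s; s < y; y < u; u < t; t < v.

m < n < q < x < w < r < p < s < y < u < t < v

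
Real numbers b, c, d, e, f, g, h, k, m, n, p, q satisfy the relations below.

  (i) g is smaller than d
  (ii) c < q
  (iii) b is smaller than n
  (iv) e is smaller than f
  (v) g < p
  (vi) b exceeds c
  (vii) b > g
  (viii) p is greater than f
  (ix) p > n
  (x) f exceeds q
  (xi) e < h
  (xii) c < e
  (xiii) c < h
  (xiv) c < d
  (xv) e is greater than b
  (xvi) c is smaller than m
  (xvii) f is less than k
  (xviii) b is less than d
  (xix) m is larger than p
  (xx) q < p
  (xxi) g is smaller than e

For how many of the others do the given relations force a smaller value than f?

5

Directly below f: e, q.
One step further: g, c, b (5 so far).
No other element is forced below f by the given relations, so the count is 5.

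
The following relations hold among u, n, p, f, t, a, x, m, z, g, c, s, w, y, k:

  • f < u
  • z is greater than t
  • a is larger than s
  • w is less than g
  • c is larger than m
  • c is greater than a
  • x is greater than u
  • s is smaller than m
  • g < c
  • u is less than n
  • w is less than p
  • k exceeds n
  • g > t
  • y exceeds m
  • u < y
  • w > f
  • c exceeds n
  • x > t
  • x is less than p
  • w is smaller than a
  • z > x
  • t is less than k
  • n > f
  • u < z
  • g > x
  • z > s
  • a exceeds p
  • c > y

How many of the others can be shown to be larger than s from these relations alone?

5

The elements the relations force above s are m, y, a, z, c — no chain reaches any other.
That is 5.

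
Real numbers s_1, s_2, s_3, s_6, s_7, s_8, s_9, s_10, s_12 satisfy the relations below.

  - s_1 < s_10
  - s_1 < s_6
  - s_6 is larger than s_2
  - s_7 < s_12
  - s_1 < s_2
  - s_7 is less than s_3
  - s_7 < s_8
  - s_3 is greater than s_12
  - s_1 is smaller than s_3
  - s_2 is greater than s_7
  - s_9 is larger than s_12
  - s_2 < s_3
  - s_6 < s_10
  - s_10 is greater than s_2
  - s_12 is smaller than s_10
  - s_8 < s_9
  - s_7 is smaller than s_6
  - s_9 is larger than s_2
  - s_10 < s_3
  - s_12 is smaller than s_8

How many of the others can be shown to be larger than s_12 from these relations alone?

4

The elements the relations force above s_12 are s_8, s_9, s_10, s_3 — no chain reaches any other.
That is 4.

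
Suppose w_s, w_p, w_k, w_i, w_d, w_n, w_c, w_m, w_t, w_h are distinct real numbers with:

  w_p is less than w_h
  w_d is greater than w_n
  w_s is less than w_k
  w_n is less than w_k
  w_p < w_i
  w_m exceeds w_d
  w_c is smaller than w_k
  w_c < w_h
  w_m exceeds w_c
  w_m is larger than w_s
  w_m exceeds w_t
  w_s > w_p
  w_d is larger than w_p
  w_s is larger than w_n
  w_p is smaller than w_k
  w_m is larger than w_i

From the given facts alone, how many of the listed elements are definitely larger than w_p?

From w_p the given relations immediately reach w_d, w_s, w_h, w_i, w_k.
From those, w_m — 6 in total.
Nothing else is reachable above w_p; 6 in all.

6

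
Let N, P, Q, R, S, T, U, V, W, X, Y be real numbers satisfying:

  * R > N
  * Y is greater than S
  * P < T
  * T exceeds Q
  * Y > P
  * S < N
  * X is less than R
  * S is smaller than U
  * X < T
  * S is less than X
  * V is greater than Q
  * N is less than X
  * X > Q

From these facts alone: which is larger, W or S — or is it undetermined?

undetermined

Following every chain through S: above S we get Y, U, N, X, T, R.
W is not reached, and no chain runs the other way from W to S.
So the given relations leave the order of S and W undetermined.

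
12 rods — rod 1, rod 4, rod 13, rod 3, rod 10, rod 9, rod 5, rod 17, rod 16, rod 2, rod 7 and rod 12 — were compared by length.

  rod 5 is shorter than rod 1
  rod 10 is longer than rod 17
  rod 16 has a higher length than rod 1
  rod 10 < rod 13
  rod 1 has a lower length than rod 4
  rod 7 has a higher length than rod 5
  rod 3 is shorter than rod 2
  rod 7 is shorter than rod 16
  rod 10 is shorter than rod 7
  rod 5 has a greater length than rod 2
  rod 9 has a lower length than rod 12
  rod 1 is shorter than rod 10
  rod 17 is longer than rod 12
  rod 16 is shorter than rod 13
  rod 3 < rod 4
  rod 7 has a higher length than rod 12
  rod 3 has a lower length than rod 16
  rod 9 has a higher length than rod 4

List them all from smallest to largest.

rod 3 < rod 2 < rod 5 < rod 1 < rod 4 < rod 9 < rod 12 < rod 17 < rod 10 < rod 7 < rod 16 < rod 13

Each adjacent pair is fixed by a given relation: rod 3 < rod 2; rod 2 < rod 5; rod 5 < rod 1; rod 1 < rod 4; rod 4 < rod 9; rod 9 < rod 12; rod 12 < rod 17; rod 17 < rod 10; rod 10 < rod 7; rod 7 < rod 16; rod 16 < rod 13. Chaining them end to end gives the full order.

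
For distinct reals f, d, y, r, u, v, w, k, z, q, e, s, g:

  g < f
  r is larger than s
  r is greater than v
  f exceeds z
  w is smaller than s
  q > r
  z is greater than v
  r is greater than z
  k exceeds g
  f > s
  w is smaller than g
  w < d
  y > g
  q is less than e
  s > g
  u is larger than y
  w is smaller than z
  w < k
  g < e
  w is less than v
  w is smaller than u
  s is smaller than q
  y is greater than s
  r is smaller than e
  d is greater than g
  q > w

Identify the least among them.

w

v is not least since w < v; g is not least since w < g; s is not least since w < s; z is not least since w < z; r is not least since z < r; d is not least since w < d; k is not least since w < k; y is not least since g < y; q is not least since s < q; f is not least since s < f; u is not least since w < u; e is not least since r < e.
Only w has nothing below it, so w is the least.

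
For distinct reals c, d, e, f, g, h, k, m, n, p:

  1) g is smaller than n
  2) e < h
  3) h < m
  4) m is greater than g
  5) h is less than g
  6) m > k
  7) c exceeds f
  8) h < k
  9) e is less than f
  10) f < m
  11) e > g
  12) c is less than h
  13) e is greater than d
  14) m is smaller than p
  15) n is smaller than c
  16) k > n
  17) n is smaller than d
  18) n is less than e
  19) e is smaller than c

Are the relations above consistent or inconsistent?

inconsistent

We have h < g stated directly, yet also g < n < d < e < f < c < h by chaining the others — so g < h. Contradiction.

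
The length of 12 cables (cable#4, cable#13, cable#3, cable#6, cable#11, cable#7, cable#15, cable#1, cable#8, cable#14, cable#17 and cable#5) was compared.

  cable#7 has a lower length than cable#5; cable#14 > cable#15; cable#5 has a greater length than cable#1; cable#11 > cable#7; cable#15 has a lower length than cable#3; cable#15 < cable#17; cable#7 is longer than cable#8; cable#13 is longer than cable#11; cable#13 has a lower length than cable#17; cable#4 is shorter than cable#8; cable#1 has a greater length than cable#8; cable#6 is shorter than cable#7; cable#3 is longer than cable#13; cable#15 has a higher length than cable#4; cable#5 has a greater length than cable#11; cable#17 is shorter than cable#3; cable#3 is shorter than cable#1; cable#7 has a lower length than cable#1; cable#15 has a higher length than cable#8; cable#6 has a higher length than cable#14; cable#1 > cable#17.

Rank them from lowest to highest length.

cable#4 < cable#8 < cable#15 < cable#14 < cable#6 < cable#7 < cable#11 < cable#13 < cable#17 < cable#3 < cable#1 < cable#5

Each adjacent pair is fixed by a given relation: cable#4 < cable#8; cable#8 < cable#15; cable#15 < cable#14; cable#14 < cable#6; cable#6 < cable#7; cable#7 < cable#11; cable#11 < cable#13; cable#13 < cable#17; cable#17 < cable#3; cable#3 < cable#1; cable#1 < cable#5. Chaining them end to end gives the full order.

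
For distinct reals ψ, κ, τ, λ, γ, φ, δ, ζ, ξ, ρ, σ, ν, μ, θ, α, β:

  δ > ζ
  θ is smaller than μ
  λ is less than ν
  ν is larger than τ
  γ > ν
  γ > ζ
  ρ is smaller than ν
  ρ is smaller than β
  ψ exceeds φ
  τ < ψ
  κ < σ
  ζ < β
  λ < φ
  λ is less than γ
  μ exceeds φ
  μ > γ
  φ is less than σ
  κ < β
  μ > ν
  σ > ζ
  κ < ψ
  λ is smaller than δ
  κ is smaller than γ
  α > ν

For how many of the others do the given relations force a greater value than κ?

The elements the relations force above κ are β, γ, μ, σ, ψ — no chain reaches any other.
That is 5.

5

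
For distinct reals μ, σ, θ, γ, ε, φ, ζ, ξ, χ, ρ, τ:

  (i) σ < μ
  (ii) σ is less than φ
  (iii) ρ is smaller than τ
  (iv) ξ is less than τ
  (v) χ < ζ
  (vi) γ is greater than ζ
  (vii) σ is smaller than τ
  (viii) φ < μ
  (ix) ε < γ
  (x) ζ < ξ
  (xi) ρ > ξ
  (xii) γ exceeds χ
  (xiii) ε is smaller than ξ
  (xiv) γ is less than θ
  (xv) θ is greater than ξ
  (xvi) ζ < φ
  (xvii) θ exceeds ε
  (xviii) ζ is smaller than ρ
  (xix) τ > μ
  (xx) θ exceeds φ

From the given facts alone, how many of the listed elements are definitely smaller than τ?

Directly below τ: σ, μ, ξ, ρ.
One step further: ζ, φ, ε (7 so far).
One step further: χ (8 so far).
Nothing else is reachable below τ; 8 in all.

8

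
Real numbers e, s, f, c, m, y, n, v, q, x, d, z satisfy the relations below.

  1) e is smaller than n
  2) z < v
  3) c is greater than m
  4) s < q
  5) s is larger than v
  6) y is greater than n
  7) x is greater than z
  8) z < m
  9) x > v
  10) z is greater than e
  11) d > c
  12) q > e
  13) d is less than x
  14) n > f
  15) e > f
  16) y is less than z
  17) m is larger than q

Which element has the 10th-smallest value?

c

Chaining the given pairs: f < e < n < y < z < v < s < q < m < c < d < x.
Counting 10 from the smallest end gives c.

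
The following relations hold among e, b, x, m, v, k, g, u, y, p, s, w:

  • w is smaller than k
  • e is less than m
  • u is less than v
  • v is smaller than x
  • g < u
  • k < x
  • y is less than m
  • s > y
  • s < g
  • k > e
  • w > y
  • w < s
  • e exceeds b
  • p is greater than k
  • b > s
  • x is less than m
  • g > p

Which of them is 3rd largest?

v

Chaining the given pairs: y < w < s < b < e < k < p < g < u < v < x < m.
The 3rd largest is v.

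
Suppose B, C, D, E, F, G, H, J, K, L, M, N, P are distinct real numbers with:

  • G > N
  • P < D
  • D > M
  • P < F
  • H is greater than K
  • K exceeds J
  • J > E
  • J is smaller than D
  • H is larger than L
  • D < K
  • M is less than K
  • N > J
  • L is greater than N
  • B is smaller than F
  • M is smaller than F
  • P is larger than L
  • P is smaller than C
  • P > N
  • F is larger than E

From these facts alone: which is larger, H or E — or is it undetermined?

H

The relevant relations are E < J; J < N; N < L; L < P; P < D; D < K; K < H.
Chaining these gives E < J < N < L < P < D < K < H.
So H is larger.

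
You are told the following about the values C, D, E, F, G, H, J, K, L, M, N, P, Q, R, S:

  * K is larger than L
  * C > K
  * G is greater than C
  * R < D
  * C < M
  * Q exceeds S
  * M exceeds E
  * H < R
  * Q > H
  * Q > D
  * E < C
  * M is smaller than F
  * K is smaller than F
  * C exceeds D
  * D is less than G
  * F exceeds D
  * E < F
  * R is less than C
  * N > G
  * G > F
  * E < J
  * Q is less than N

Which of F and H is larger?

H < R < D < C < M < F, by transitivity through R, D, C, M.
So H < F; F is the larger of the two.

F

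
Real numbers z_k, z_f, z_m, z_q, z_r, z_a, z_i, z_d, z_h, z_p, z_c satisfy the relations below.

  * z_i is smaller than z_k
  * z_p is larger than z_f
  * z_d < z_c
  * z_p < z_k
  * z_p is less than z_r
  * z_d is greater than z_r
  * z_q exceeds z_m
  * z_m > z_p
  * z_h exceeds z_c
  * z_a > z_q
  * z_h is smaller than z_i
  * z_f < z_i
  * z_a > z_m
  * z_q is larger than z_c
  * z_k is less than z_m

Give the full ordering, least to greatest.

Nothing is placed below z_f, so it is least; from there z_f < z_p; z_p < z_r; z_r < z_d; z_d < z_c; z_c < z_h; z_h < z_i; z_i < z_k; z_k < z_m; z_m < z_q; z_q < z_a, each given directly.

z_f < z_p < z_r < z_d < z_c < z_h < z_i < z_k < z_m < z_q < z_a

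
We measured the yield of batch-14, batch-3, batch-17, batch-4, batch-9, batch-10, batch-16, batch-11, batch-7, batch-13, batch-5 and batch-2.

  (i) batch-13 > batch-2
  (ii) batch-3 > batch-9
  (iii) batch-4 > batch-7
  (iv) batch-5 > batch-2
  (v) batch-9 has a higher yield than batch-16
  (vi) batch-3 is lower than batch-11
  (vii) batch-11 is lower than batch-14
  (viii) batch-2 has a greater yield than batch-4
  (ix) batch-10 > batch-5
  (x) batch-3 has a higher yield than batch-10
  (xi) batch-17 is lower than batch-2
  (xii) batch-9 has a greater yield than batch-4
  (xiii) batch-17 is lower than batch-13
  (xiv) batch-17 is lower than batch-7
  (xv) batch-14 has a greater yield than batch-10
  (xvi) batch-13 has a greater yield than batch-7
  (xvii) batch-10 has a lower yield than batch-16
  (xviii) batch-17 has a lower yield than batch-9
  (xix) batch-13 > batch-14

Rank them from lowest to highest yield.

batch-17 < batch-7 < batch-4 < batch-2 < batch-5 < batch-10 < batch-16 < batch-9 < batch-3 < batch-11 < batch-14 < batch-13

Nothing is placed below batch-17, so it is least; from there batch-17 < batch-7; batch-7 < batch-4; batch-4 < batch-2; batch-2 < batch-5; batch-5 < batch-10; batch-10 < batch-16; batch-16 < batch-9; batch-9 < batch-3; batch-3 < batch-11; batch-11 < batch-14; batch-14 < batch-13, each given directly.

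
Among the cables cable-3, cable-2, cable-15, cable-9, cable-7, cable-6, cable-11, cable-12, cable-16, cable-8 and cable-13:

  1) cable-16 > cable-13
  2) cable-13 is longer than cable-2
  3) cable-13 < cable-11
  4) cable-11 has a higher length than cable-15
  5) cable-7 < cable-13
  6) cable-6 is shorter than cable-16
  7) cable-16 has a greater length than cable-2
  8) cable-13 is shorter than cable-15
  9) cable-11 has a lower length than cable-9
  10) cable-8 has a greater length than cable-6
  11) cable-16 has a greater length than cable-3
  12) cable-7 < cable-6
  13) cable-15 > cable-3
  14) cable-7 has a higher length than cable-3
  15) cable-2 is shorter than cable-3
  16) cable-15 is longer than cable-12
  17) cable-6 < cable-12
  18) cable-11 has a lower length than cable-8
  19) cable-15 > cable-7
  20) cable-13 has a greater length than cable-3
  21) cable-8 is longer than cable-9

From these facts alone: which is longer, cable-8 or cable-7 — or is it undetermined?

The relevant relations are cable-7 < cable-6; cable-6 < cable-12; cable-12 < cable-15; cable-15 < cable-11; cable-11 < cable-9; cable-9 < cable-8.
Chaining these gives cable-7 < cable-6 < cable-12 < cable-15 < cable-11 < cable-9 < cable-8.
So cable-8 is longer.

cable-8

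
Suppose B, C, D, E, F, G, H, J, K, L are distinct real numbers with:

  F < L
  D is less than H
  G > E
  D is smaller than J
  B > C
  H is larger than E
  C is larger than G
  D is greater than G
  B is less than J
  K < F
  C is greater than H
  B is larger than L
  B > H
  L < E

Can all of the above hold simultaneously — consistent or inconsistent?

consistent

The single ordering K < F < L < E < G < D < H < C < B < J satisfies every listed relation, so no contradiction arises.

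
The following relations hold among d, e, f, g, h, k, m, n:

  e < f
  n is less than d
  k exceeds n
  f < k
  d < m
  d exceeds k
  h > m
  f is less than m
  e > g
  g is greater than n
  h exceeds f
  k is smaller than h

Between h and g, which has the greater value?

g < e < f < k < d < m < h, by transitivity through e, f, k, d, m.
So g < h; h is the larger of the two.

h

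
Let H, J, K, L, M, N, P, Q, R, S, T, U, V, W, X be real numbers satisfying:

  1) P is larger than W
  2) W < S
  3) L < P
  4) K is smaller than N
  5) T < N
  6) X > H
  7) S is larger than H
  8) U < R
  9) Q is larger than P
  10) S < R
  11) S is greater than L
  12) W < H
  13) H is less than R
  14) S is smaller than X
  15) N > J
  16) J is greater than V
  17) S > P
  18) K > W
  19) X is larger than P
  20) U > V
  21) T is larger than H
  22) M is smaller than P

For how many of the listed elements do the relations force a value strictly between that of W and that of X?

3

The relations place W below X. An element lies strictly between them when it is forced above W and also forced below X.
Above W: {H, P, S, T, K, Q, N, R}. Below X: {L, M, H, P, S}.
Intersection: {H, P, S} — 3.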